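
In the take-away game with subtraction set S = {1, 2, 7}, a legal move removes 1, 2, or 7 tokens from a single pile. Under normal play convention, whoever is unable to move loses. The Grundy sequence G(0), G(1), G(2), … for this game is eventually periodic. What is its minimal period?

3

G(0) = 0
G(1) = mex{0} = 1
G(2) = mex{1,0} = 2
G(3) = mex{2,1} = 0
G(4) = mex{0,2} = 1
G(5) = mex{1,0} = 2
G(6) = mex{2,1} = 0
G(7) = mex{0,2,0} = 1
G(8) = mex{1,0,1} = 2
G(9) = mex{2,1,2} = 0
G(10) = mex{0,2,0} = 1
G(11) = mex{1,0,1} = 2
G(12) = mex{2,1,2} = 0
G(13) = mex{0,2,0} = 1
G(14) = mex{1,0,1} = 2
G(n+3) = G(n) holds for n = 0,…,6 (a full window of length max(S) = 7), so the sequence is purely periodic with period 3.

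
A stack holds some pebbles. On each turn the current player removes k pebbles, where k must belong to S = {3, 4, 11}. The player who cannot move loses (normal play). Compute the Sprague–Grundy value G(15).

0

G(0) = 0
G(1) = mex{} = 0
G(2) = mex{} = 0
G(3) = mex{0} = 1
G(4) = mex{0,0} = 1
G(5) = mex{0,0} = 1
G(6) = mex{1,0} = 2
G(7) = mex{1,1} = 0
G(8) = mex{1,1} = 0
G(9) = mex{2,1} = 0
G(10) = mex{0,2} = 1
G(11) = mex{0,0,0} = 1
G(12) = mex{0,0,0} = 1
G(13) = mex{1,0,0} = 2
G(14) = mex{1,1,1} = 0
G(15) = mex{1,1,1} = 0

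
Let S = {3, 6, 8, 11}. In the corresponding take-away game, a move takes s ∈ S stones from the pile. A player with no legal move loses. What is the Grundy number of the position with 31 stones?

n :  0  1  2  3  4  5  6  7  8  9 10 11 12 13 14 15 16 17 18 19 20 21 22 23 24 25 26 27 28 29 30 31
G :  0  0  0  1  1  1  2  2  2  3  3  3  4  4  0  0  0  1  1  1  2  2  2  3  3  3  4  4  0  0  0  1

1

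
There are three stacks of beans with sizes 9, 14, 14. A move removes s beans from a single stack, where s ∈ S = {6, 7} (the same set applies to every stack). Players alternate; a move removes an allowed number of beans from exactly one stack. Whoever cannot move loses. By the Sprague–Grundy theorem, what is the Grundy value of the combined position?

1

All stacks use S = {6, 7}:
n :  0  1  2  3  4  5  6  7  8  9 10 11 12 13 14
G :  0  0  0  0  0  0  1  1  1  1  1  1  2  0  0
Stack A: G(9) = 1.
Stack B: G(14) = 0.
Stack C: G(14) = 0.
Combined Grundy value = 1 ⊕ 0 ⊕ 0 = 1.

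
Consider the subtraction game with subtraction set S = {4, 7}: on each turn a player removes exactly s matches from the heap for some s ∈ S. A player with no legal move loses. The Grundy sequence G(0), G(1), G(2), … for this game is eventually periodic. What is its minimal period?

G(0) = 0
G(1) = mex{} = 0
G(2) = mex{} = 0
G(3) = mex{} = 0
G(4) = mex{0} = 1
G(5) = mex{0} = 1
G(6) = mex{0} = 1
G(7) = mex{0,0} = 1
G(8) = mex{1,0} = 2
G(9) = mex{1,0} = 2
G(10) = mex{1,0} = 2
G(11) = mex{1,1} = 0
G(12) = mex{2,1} = 0
G(13) = mex{2,1} = 0
G(14) = mex{2,1} = 0
G(15) = mex{0,2} = 1
G(16) = mex{0,2} = 1
G(17) = mex{0,2} = 1
G(18) = mex{0,0} = 1
G(19) = mex{1,0} = 2
G(20) = mex{1,0} = 2
G(21) = mex{1,0} = 2
G(22) = mex{1,1} = 0
G(23) = mex{2,1} = 0
G(n+11) = G(n) holds for n = 0,…,6 (a full window of length max(S) = 7), so the sequence is purely periodic with period 11.

11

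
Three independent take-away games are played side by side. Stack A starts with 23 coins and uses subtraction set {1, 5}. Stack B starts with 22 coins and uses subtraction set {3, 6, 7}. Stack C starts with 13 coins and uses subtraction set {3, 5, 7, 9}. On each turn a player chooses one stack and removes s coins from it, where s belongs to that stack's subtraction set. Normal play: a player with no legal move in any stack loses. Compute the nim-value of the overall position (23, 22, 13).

1

Stack A, S = {1, 5}:
n :  0  1  2  3  4  5  6  7  8  9 10 11 12 13 14 15 16 17 18 19 20 21 22 23
G :  0  1  0  1  0  1  0  1  0  1  0  1  0  1  0  1  0  1  0  1  0  1  0  1
G_A(23) = 1.
Stack B, S = {3, 6, 7}:
G(0) = 0
G(1) = mex{} = 0
G(2) = mex{} = 0
G(3) = mex{0} = 1
G(4) = mex{0} = 1
G(5) = mex{0} = 1
G(6) = mex{1,0} = 2
G(7) = mex{1,0,0} = 2
G(8) = mex{1,0,0} = 2
G(9) = mex{2,1,0} = 3
G(10) = mex{2,1,1} = 0
G(11) = mex{2,1,1} = 0
G(12) = mex{3,2,1} = 0
G(13) = mex{0,2,2} = 1
G(14) = mex{0,2,2} = 1
G(15) = mex{0,3,2} = 1
G(16) = mex{1,0,3} = 2
G(17) = mex{1,0,0} = 2
G(18) = mex{1,0,0} = 2
G(19) = mex{2,1,0} = 3
G(20) = mex{2,1,1} = 0
G(21) = mex{2,1,1} = 0
G(22) = mex{3,2,1} = 0
G_B(22) = 0.
Stack C, S = {3, 5, 7, 9}:
G(0) = 0
G(1) = mex{} = 0
G(2) = mex{} = 0
G(3) = mex{0} = 1
G(4) = mex{0} = 1
G(5) = mex{0,0} = 1
G(6) = mex{1,0} = 2
G(7) = mex{1,0,0} = 2
G(8) = mex{1,1,0} = 2
G(9) = mex{2,1,0,0} = 3
G(10) = mex{2,1,1,0} = 3
G(11) = mex{2,2,1,0} = 3
G(12) = mex{3,2,1,1} = 0
G(13) = mex{3,2,2,1} = 0
G_C(13) = 0.
Combined Grundy value = 1 ⊕ 0 ⊕ 0 = 1.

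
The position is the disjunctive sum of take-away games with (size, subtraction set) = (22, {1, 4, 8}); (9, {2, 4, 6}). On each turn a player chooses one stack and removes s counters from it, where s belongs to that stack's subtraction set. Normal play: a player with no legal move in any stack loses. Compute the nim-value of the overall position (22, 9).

Stack A, S = {1, 4, 8}:
G(0) = 0
G(1) = mex{0} = 1
G(2) = mex{1} = 0
G(3) = mex{0} = 1
G(4) = mex{1,0} = 2
G(5) = mex{2,1} = 0
G(6) = mex{0,0} = 1
G(7) = mex{1,1} = 0
G(8) = mex{0,2,0} = 1
G(9) = mex{1,0,1} = 2
G(10) = mex{2,1,0} = 3
G(11) = mex{3,0,1} = 2
G(12) = mex{2,1,2} = 0
G(13) = mex{0,2,0} = 1
G(14) = mex{1,3,1} = 0
G(15) = mex{0,2,0} = 1
G(16) = mex{1,0,1} = 2
G(17) = mex{2,1,2} = 0
G(18) = mex{0,0,3} = 1
G(19) = mex{1,1,2} = 0
G(20) = mex{0,2,0} = 1
G(21) = mex{1,0,1} = 2
G(22) = mex{2,1,0} = 3
G_A(22) = 3.
Stack B, S = {2, 4, 6}:
G(0) = 0
G(1) = mex{} = 0
G(2) = mex{0} = 1
G(3) = mex{0} = 1
G(4) = mex{1,0} = 2
G(5) = mex{1,0} = 2
G(6) = mex{2,1,0} = 3
G(7) = mex{2,1,0} = 3
G(8) = mex{3,2,1} = 0
G(9) = mex{3,2,1} = 0
G_B(9) = 0.
Combined Grundy value = 3 ⊕ 0 = 3.

3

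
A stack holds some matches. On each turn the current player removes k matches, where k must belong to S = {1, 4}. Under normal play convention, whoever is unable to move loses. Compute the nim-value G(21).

1

G(0) = 0
G(1) = mex{0} = 1
G(2) = mex{1} = 0
G(3) = mex{0} = 1
G(4) = mex{1,0} = 2
G(5) = mex{2,1} = 0
G(6) = mex{0,0} = 1
G(7) = mex{1,1} = 0
G(8) = mex{0,2} = 1
G(9) = mex{1,0} = 2
G(10) = mex{2,1} = 0
G(11) = mex{0,0} = 1
G(12) = mex{1,1} = 0
G(13) = mex{0,2} = 1
G(14) = mex{1,0} = 2
G(15) = mex{2,1} = 0
G(16) = mex{0,0} = 1
G(17) = mex{1,1} = 0
G(18) = mex{0,2} = 1
G(19) = mex{1,0} = 2
G(20) = mex{2,1} = 0
G(21) = mex{0,0} = 1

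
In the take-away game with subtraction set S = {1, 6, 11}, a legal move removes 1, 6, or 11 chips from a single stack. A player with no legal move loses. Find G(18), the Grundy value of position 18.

G(0) = 0
G(1) = mex{0} = 1
G(2) = mex{1} = 0
G(3) = mex{0} = 1
G(4) = mex{1} = 0
G(5) = mex{0} = 1
G(6) = mex{1,0} = 2
G(7) = mex{2,1} = 0
G(8) = mex{0,0} = 1
G(9) = mex{1,1} = 0
G(10) = mex{0,0} = 1
G(11) = mex{1,1,0} = 2
G(12) = mex{2,2,1} = 0
G(13) = mex{0,0,0} = 1
G(14) = mex{1,1,1} = 0
G(15) = mex{0,0,0} = 1
G(16) = mex{1,1,1} = 0
G(17) = mex{0,2,2} = 1
G(18) = mex{1,0,0} = 2

2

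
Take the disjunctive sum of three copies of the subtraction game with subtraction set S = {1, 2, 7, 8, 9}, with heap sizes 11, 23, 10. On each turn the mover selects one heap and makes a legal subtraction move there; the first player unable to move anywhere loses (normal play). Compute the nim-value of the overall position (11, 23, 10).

0

All heaps use S = {1, 2, 7, 8, 9}:
G(0) = 0
G(1) = mex{0} = 1
G(2) = mex{1,0} = 2
G(3) = mex{2,1} = 0
G(4) = mex{0,2} = 1
G(5) = mex{1,0} = 2
G(6) = mex{2,1} = 0
G(7) = mex{0,2,0} = 1
G(8) = mex{1,0,1,0} = 2
G(9) = mex{2,1,2,1,0} = 3
G(10) = mex{3,2,0,2,1} = 4
G(11) = mex{4,3,1,0,2} = 5
G(12) = mex{5,4,2,1,0} = 3
G(13) = mex{3,5,0,2,1} = 4
G(14) = mex{4,3,1,0,2} = 5
G(15) = mex{5,4,2,1,0} = 3
G(16) = mex{3,5,3,2,1} = 0
G(17) = mex{0,3,4,3,2} = 1
G(18) = mex{1,0,5,4,3} = 2
G(19) = mex{2,1,3,5,4} = 0
G(20) = mex{0,2,4,3,5} = 1
G(21) = mex{1,0,5,4,3} = 2
G(22) = mex{2,1,3,5,4} = 0
G(23) = mex{0,2,0,3,5} = 1
Heap A: G(11) = 5.
Heap B: G(23) = 1.
Heap C: G(10) = 4.
Combined Grundy value = 5 ⊕ 1 ⊕ 4 = 0.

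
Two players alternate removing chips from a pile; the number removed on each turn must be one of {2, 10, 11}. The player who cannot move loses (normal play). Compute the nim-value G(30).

G(0) = 0
G(1) = mex{} = 0
G(2) = mex{0} = 1
G(3) = mex{0} = 1
G(4) = mex{1} = 0
G(5) = mex{1} = 0
G(6) = mex{0} = 1
G(7) = mex{0} = 1
G(8) = mex{1} = 0
G(9) = mex{1} = 0
G(10) = mex{0,0} = 1
G(11) = mex{0,0,0} = 1
G(12) = mex{1,1,0} = 2
G(13) = mex{1,1,1} = 0
G(14) = mex{2,0,1} = 3
G(15) = mex{0,0,0} = 1
G(16) = mex{3,1,0} = 2
G(17) = mex{1,1,1} = 0
G(18) = mex{2,0,1} = 3
G(19) = mex{0,0,0} = 1
G(20) = mex{3,1,0} = 2
G(21) = mex{1,1,1} = 0
G(22) = mex{2,2,1} = 0
G(23) = mex{0,0,2} = 1
G(24) = mex{0,3,0} = 1
G(25) = mex{1,1,3} = 0
G(26) = mex{1,2,1} = 0
G(27) = mex{0,0,2} = 1
G(28) = mex{0,3,0} = 1
G(29) = mex{1,1,3} = 0
G(30) = mex{1,2,1} = 0

0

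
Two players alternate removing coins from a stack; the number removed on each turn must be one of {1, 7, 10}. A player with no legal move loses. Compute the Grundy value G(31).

n :  0  1  2  3  4  5  6  7  8  9 10 11 12 13 14 15 16 17 18 19 20 21 22 23 24 25 26 27 28 29 30 31
G :  0  1  0  1  0  1  0  1  0  1  2  3  2  3  2  3  2  0  1  0  1  0  1  0  1  0  1  2  3  2  3  2

2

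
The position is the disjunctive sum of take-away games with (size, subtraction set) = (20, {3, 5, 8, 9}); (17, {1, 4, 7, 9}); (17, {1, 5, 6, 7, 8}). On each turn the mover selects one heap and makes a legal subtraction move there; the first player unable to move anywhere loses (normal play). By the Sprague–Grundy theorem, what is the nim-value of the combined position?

Heap A, S = {3, 5, 8, 9}:
G(0) = 0
G(1) = mex{} = 0
G(2) = mex{} = 0
G(3) = mex{0} = 1
G(4) = mex{0} = 1
G(5) = mex{0,0} = 1
G(6) = mex{1,0} = 2
G(7) = mex{1,0} = 2
G(8) = mex{1,1,0} = 2
G(9) = mex{2,1,0,0} = 3
G(10) = mex{2,1,0,0} = 3
G(11) = mex{2,2,1,0} = 3
G(12) = mex{3,2,1,1} = 0
G(13) = mex{3,2,1,1} = 0
G(14) = mex{3,3,2,1} = 0
G(15) = mex{0,3,2,2} = 1
G(16) = mex{0,3,2,2} = 1
G(17) = mex{0,0,3,2} = 1
G(18) = mex{1,0,3,3} = 2
G(19) = mex{1,0,3,3} = 2
G(20) = mex{1,1,0,3} = 2
G_A(20) = 2.
Heap B, S = {1, 4, 7, 9}:
n :  0  1  2  3  4  5  6  7  8  9 10 11 12 13 14 15 16 17
G :  0  1  0  1  2  0  1  2  0  1  0  1  2  0  1  2  0  1
G_B(17) = 1.
Heap C, S = {1, 5, 6, 7, 8}:
n :  0  1  2  3  4  5  6  7  8  9 10 11 12 13 14 15 16 17
G :  0  1  0  1  0  1  2  3  2  3  2  3  4  0  1  0  1  0
G_C(17) = 0.
Combined Grundy value = 2 ⊕ 1 ⊕ 0 = 3.

3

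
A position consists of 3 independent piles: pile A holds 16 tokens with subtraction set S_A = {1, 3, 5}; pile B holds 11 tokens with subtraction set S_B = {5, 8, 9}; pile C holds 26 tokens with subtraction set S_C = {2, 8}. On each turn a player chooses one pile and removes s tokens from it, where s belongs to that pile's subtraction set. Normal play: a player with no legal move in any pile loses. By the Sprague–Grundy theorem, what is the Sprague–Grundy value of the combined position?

Pile A, S = {1, 3, 5}:
n :  0  1  2  3  4  5  6  7  8  9 10 11 12 13 14 15 16
G :  0  1  0  1  0  1  0  1  0  1  0  1  0  1  0  1  0
G_A(16) = 0.
Pile B, S = {5, 8, 9}:
n :  0  1  2  3  4  5  6  7  8  9 10 11
G :  0  0  0  0  0  1  1  1  1  1  2  2
G_B(11) = 2.
Pile C, S = {2, 8}:
G(0) = 0
G(1) = mex{} = 0
G(2) = mex{0} = 1
G(3) = mex{0} = 1
G(4) = mex{1} = 0
G(5) = mex{1} = 0
G(6) = mex{0} = 1
G(7) = mex{0} = 1
G(8) = mex{1,0} = 2
G(9) = mex{1,0} = 2
G(10) = mex{2,1} = 0
G(11) = mex{2,1} = 0
G(12) = mex{0,0} = 1
G(13) = mex{0,0} = 1
G(14) = mex{1,1} = 0
G(15) = mex{1,1} = 0
G(16) = mex{0,2} = 1
G(17) = mex{0,2} = 1
G(18) = mex{1,0} = 2
G(19) = mex{1,0} = 2
G(20) = mex{2,1} = 0
G(21) = mex{2,1} = 0
G(22) = mex{0,0} = 1
G(23) = mex{0,0} = 1
G(24) = mex{1,1} = 0
G(25) = mex{1,1} = 0
G(26) = mex{0,2} = 1
G_C(26) = 1.
Combined Grundy value = 0 ⊕ 2 ⊕ 1 = 3.

3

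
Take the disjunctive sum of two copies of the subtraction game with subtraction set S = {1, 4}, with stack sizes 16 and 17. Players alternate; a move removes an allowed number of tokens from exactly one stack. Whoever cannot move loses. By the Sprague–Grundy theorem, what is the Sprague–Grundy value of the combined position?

All stacks use S = {1, 4}:
n :  0  1  2  3  4  5  6  7  8  9 10 11 12 13 14 15 16 17
G :  0  1  0  1  2  0  1  0  1  2  0  1  0  1  2  0  1  0
Stack A: G(16) = 1.
Stack B: G(17) = 0.
Combined Grundy value = 1 ⊕ 0 = 1.

1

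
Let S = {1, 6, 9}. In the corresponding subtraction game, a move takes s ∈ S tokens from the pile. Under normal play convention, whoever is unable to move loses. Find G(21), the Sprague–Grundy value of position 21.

2

n :  0  1  2  3  4  5  6  7  8  9 10 11 12 13 14 15 16 17 18 19 20 21
G :  0  1  0  1  0  1  2  0  1  2  3  2  0  1  0  1  2  0  1  0  1  2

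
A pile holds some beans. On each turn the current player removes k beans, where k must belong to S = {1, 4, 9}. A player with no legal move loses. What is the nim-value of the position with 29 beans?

n :  0  1  2  3  4  5  6  7  8  9 10 11 12 13 14 15 16 17 18 19 20 21 22 23 24 25 26 27 28 29
G :  0  1  0  1  2  0  1  0  1  2  0  1  0  1  2  0  1  0  1  2  0  1  0  1  2  0  1  0  1  2

2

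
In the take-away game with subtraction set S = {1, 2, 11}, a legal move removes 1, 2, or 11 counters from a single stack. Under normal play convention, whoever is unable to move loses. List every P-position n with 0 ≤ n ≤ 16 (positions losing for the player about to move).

n :  0  1  2  3  4  5  6  7  8  9 10 11 12 13 14 15 16
G :  0  1  2  0  1  2  0  1  2  0  1  2  0  1  2  0  1
P-positions are exactly the n with G(n) = 0.

0, 3, 6, 9, 12, 15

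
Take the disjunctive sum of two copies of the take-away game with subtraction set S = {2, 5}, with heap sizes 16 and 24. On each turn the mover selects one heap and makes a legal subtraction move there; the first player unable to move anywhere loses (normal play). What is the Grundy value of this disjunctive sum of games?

All heaps use S = {2, 5}:
G(0) = 0
G(1) = mex{} = 0
G(2) = mex{0} = 1
G(3) = mex{0} = 1
G(4) = mex{1} = 0
G(5) = mex{1,0} = 2
G(6) = mex{0,0} = 1
G(7) = mex{2,1} = 0
G(8) = mex{1,1} = 0
G(9) = mex{0,0} = 1
G(10) = mex{0,2} = 1
G(11) = mex{1,1} = 0
G(12) = mex{1,0} = 2
G(13) = mex{0,0} = 1
G(14) = mex{2,1} = 0
G(15) = mex{1,1} = 0
G(16) = mex{0,0} = 1
G(17) = mex{0,2} = 1
G(18) = mex{1,1} = 0
G(19) = mex{1,0} = 2
G(20) = mex{0,0} = 1
G(21) = mex{2,1} = 0
G(22) = mex{1,1} = 0
G(23) = mex{0,0} = 1
G(24) = mex{0,2} = 1
Heap A: G(16) = 1.
Heap B: G(24) = 1.
Combined Grundy value = 1 ⊕ 1 = 0.

0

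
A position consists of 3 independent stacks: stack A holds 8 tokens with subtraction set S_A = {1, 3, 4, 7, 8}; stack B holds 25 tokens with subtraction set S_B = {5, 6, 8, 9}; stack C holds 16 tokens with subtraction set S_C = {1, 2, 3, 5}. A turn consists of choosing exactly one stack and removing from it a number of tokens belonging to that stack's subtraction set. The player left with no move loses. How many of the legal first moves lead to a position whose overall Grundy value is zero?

Stack A, S = {1, 3, 4, 7, 8}:
n : 0 1 2 3 4 5 6 7 8
G : 0 1 0 1 2 3 2 3 4
G_A(8) = 4.
Stack B, S = {5, 6, 8, 9}:
n :  0  1  2  3  4  5  6  7  8  9 10 11 12 13 14 15 16 17 18 19 20 21 22 23 24 25
G :  0  0  0  0  0  1  1  1  1  1  2  2  2  2  0  0  0  0  0  1  1  1  1  1  2  2
G_B(25) = 2.
Stack C, S = {1, 2, 3, 5}:
G(0) = 0
G(1) = mex{0} = 1
G(2) = mex{1,0} = 2
G(3) = mex{2,1,0} = 3
G(4) = mex{3,2,1} = 0
G(5) = mex{0,3,2,0} = 1
G(6) = mex{1,0,3,1} = 2
G(7) = mex{2,1,0,2} = 3
G(8) = mex{3,2,1,3} = 0
G(9) = mex{0,3,2,0} = 1
G(10) = mex{1,0,3,1} = 2
G(11) = mex{2,1,0,2} = 3
G(12) = mex{3,2,1,3} = 0
G(13) = mex{0,3,2,0} = 1
G(14) = mex{1,0,3,1} = 2
G(15) = mex{2,1,0,2} = 3
G(16) = mex{3,2,1,3} = 0
G_C(16) = 0.
Combined Grundy value = 4 ⊕ 2 ⊕ 0 = 6.
A winning move leaves total XOR = 0, i.e. changes one component's Grundy value g to g ⊕ X where X is the current total.
Stack A: need g' = 4⊕6 = 2. Options: 8−1→G=3, 8−3→G=3, 8−4→G=2, 8−7→G=1, 8−8→G=0. Hits: 1.
Stack B: need g' = 2⊕6 = 4. Options: 25−5→G=1, 25−6→G=1, 25−8→G=0, 25−9→G=0. Hits: 0.
Stack C: need g' = 0⊕6 = 6. Options: 16−1→G=3, 16−2→G=2, 16−3→G=1, 16−5→G=3. Hits: 0.

1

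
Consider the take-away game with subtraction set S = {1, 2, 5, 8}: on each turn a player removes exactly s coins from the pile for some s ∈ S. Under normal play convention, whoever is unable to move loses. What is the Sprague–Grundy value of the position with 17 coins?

2

G(0) = 0
G(1) = mex{0} = 1
G(2) = mex{1,0} = 2
G(3) = mex{2,1} = 0
G(4) = mex{0,2} = 1
G(5) = mex{1,0,0} = 2
G(6) = mex{2,1,1} = 0
G(7) = mex{0,2,2} = 1
G(8) = mex{1,0,0,0} = 2
G(9) = mex{2,1,1,1} = 0
G(10) = mex{0,2,2,2} = 1
G(11) = mex{1,0,0,0} = 2
G(12) = mex{2,1,1,1} = 0
G(13) = mex{0,2,2,2} = 1
G(14) = mex{1,0,0,0} = 2
G(15) = mex{2,1,1,1} = 0
G(16) = mex{0,2,2,2} = 1
G(17) = mex{1,0,0,0} = 2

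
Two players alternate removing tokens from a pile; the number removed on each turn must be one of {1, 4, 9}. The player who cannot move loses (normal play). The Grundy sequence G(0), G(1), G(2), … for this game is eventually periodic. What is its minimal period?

5

n :  0  1  2  3  4  5  6  7  8  9 10 11 12 13 14 15
G :  0  1  0  1  2  0  1  0  1  2  0  1  0  1  2  0
G(n+5) = G(n) holds for n = 0,…,8 (a full window of length max(S) = 9), so the sequence is purely periodic with period 5.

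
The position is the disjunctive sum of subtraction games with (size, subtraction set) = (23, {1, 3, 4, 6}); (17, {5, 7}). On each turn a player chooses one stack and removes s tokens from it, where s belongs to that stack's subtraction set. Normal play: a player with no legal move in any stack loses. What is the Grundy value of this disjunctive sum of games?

Stack A, S = {1, 3, 4, 6}:
G(0) = 0
G(1) = mex{0} = 1
G(2) = mex{1} = 0
G(3) = mex{0,0} = 1
G(4) = mex{1,1,0} = 2
G(5) = mex{2,0,1} = 3
G(6) = mex{3,1,0,0} = 2
G(7) = mex{2,2,1,1} = 0
G(8) = mex{0,3,2,0} = 1
G(9) = mex{1,2,3,1} = 0
G(10) = mex{0,0,2,2} = 1
G(11) = mex{1,1,0,3} = 2
G(12) = mex{2,0,1,2} = 3
G(13) = mex{3,1,0,0} = 2
G(14) = mex{2,2,1,1} = 0
G(15) = mex{0,3,2,0} = 1
G(16) = mex{1,2,3,1} = 0
G(17) = mex{0,0,2,2} = 1
G(18) = mex{1,1,0,3} = 2
G(19) = mex{2,0,1,2} = 3
G(20) = mex{3,1,0,0} = 2
G(21) = mex{2,2,1,1} = 0
G(22) = mex{0,3,2,0} = 1
G(23) = mex{1,2,3,1} = 0
G_A(23) = 0.
Stack B, S = {5, 7}:
n :  0  1  2  3  4  5  6  7  8  9 10 11 12 13 14 15 16 17
G :  0  0  0  0  0  1  1  1  1  1  2  2  0  0  0  0  0  1
G_B(17) = 1.
Combined Grundy value = 0 ⊕ 1 = 1.

1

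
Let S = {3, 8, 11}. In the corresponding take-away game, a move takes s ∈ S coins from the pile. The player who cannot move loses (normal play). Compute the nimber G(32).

2

G(0) = 0
G(1) = mex{} = 0
G(2) = mex{} = 0
G(3) = mex{0} = 1
G(4) = mex{0} = 1
G(5) = mex{0} = 1
G(6) = mex{1} = 0
G(7) = mex{1} = 0
G(8) = mex{1,0} = 2
G(9) = mex{0,0} = 1
G(10) = mex{0,0} = 1
G(11) = mex{2,1,0} = 3
G(12) = mex{1,1,0} = 2
G(13) = mex{1,1,0} = 2
G(14) = mex{3,0,1} = 2
G(15) = mex{2,0,1} = 3
G(16) = mex{2,2,1} = 0
G(17) = mex{2,1,0} = 3
G(18) = mex{3,1,0} = 2
G(19) = mex{0,3,2} = 1
G(20) = mex{3,2,1} = 0
G(21) = mex{2,2,1} = 0
G(22) = mex{1,2,3} = 0
G(23) = mex{0,3,2} = 1
G(24) = mex{0,0,2} = 1
G(25) = mex{0,3,2} = 1
G(26) = mex{1,2,3} = 0
G(27) = mex{1,1,0} = 2
G(28) = mex{1,0,3} = 2
G(29) = mex{0,0,2} = 1
G(30) = mex{2,0,1} = 3
G(31) = mex{2,1,0} = 3
G(32) = mex{1,1,0} = 2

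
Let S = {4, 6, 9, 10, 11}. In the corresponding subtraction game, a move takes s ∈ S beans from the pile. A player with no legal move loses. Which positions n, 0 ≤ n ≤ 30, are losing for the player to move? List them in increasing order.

0, 1, 2, 3, 15, 16, 17, 18, 30

n :  0  1  2  3  4  5  6  7  8  9 10 11 12 13 14 15 16 17 18 19 20 21 22 23 24 25 26 27 28 29 30
G :  0  0  0  0  1  1  1  1  2  2  2  2  3  3  3  0  0  0  0  1  1  1  1  2  2  2  2  3  3  3  0
P-positions are exactly the n with G(n) = 0.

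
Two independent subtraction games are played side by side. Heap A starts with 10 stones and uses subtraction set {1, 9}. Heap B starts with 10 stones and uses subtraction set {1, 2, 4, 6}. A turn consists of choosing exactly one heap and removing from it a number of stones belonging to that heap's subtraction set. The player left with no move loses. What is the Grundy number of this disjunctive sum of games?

Heap A, S = {1, 9}:
G(0) = 0
G(1) = mex{0} = 1
G(2) = mex{1} = 0
G(3) = mex{0} = 1
G(4) = mex{1} = 0
G(5) = mex{0} = 1
G(6) = mex{1} = 0
G(7) = mex{0} = 1
G(8) = mex{1} = 0
G(9) = mex{0,0} = 1
G(10) = mex{1,1} = 0
G_A(10) = 0.
Heap B, S = {1, 2, 4, 6}:
G(0) = 0
G(1) = mex{0} = 1
G(2) = mex{1,0} = 2
G(3) = mex{2,1} = 0
G(4) = mex{0,2,0} = 1
G(5) = mex{1,0,1} = 2
G(6) = mex{2,1,2,0} = 3
G(7) = mex{3,2,0,1} = 4
G(8) = mex{4,3,1,2} = 0
G(9) = mex{0,4,2,0} = 1
G(10) = mex{1,0,3,1} = 2
G_B(10) = 2.
Combined Grundy value = 0 ⊕ 2 = 2.

2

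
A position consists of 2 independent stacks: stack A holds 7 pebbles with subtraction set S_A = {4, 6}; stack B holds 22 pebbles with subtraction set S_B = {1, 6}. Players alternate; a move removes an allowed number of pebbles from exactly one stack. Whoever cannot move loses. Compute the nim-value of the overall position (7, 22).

Stack A, S = {4, 6}:
G(0) = 0
G(1) = mex{} = 0
G(2) = mex{} = 0
G(3) = mex{} = 0
G(4) = mex{0} = 1
G(5) = mex{0} = 1
G(6) = mex{0,0} = 1
G(7) = mex{0,0} = 1
G_A(7) = 1.
Stack B, S = {1, 6}:
n :  0  1  2  3  4  5  6  7  8  9 10 11 12 13 14 15 16 17 18 19 20 21 22
G :  0  1  0  1  0  1  2  0  1  0  1  0  1  2  0  1  0  1  0  1  2  0  1
G_B(22) = 1.
Combined Grundy value = 1 ⊕ 1 = 0.

0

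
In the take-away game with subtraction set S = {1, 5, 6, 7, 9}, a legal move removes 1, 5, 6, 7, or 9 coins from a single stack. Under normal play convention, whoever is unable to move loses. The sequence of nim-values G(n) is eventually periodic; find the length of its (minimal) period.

G(0) = 0
G(1) = mex{0} = 1
G(2) = mex{1} = 0
G(3) = mex{0} = 1
G(4) = mex{1} = 0
G(5) = mex{0,0} = 1
G(6) = mex{1,1,0} = 2
G(7) = mex{2,0,1,0} = 3
G(8) = mex{3,1,0,1} = 2
G(9) = mex{2,0,1,0,0} = 3
G(10) = mex{3,1,0,1,1} = 2
G(11) = mex{2,2,1,0,0} = 3
G(12) = mex{3,3,2,1,1} = 0
G(13) = mex{0,2,3,2,0} = 1
G(14) = mex{1,3,2,3,1} = 0
G(15) = mex{0,2,3,2,2} = 1
G(16) = mex{1,3,2,3,3} = 0
G(17) = mex{0,0,3,2,2} = 1
G(18) = mex{1,1,0,3,3} = 2
G(19) = mex{2,0,1,0,2} = 3
G(20) = mex{3,1,0,1,3} = 2
G(21) = mex{2,0,1,0,0} = 3
G(22) = mex{3,1,0,1,1} = 2
G(23) = mex{2,2,1,0,0} = 3
G(24) = mex{3,3,2,1,1} = 0
G(25) = mex{0,2,3,2,0} = 1
G(n+12) = G(n) holds for n = 0,…,8 (a full window of length max(S) = 9), so the sequence is purely periodic with period 12.

12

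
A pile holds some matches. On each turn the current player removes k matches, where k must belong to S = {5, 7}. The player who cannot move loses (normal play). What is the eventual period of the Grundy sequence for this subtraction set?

12

G(0) = 0
G(1) = mex{} = 0
G(2) = mex{} = 0
G(3) = mex{} = 0
G(4) = mex{} = 0
G(5) = mex{0} = 1
G(6) = mex{0} = 1
G(7) = mex{0,0} = 1
G(8) = mex{0,0} = 1
G(9) = mex{0,0} = 1
G(10) = mex{1,0} = 2
G(11) = mex{1,0} = 2
G(12) = mex{1,1} = 0
G(13) = mex{1,1} = 0
G(14) = mex{1,1} = 0
G(15) = mex{2,1} = 0
G(16) = mex{2,1} = 0
G(17) = mex{0,2} = 1
G(18) = mex{0,2} = 1
G(19) = mex{0,0} = 1
G(20) = mex{0,0} = 1
G(21) = mex{0,0} = 1
G(22) = mex{1,0} = 2
G(23) = mex{1,0} = 2
G(24) = mex{1,1} = 0
G(25) = mex{1,1} = 0
G(n+12) = G(n) holds for n = 0,…,6 (a full window of length max(S) = 7), so the sequence is purely periodic with period 12.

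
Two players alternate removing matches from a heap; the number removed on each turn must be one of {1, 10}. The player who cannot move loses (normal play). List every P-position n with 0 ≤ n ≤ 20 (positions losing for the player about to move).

0, 2, 4, 6, 8, 11, 13, 15, 17, 19

G(0) = 0
G(1) = mex{0} = 1
G(2) = mex{1} = 0
G(3) = mex{0} = 1
G(4) = mex{1} = 0
G(5) = mex{0} = 1
G(6) = mex{1} = 0
G(7) = mex{0} = 1
G(8) = mex{1} = 0
G(9) = mex{0} = 1
G(10) = mex{1,0} = 2
G(11) = mex{2,1} = 0
G(12) = mex{0,0} = 1
G(13) = mex{1,1} = 0
G(14) = mex{0,0} = 1
G(15) = mex{1,1} = 0
G(16) = mex{0,0} = 1
G(17) = mex{1,1} = 0
G(18) = mex{0,0} = 1
G(19) = mex{1,1} = 0
G(20) = mex{0,2} = 1
P-positions are exactly the n with G(n) = 0.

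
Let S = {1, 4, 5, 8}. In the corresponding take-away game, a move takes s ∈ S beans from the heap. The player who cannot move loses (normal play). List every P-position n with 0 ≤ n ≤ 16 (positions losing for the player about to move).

n :  0  1  2  3  4  5  6  7  8  9 10 11 12 13 14 15 16
G :  0  1  0  1  2  3  2  3  4  0  1  0  1  2  3  2  3
P-positions are exactly the n with G(n) = 0.

0, 2, 9, 11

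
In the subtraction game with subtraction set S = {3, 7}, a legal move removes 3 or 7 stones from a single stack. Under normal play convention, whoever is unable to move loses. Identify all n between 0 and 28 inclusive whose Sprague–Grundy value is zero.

0, 1, 2, 6, 10, 11, 12, 16, 20, 21, 22, 26

G(0) = 0
G(1) = mex{} = 0
G(2) = mex{} = 0
G(3) = mex{0} = 1
G(4) = mex{0} = 1
G(5) = mex{0} = 1
G(6) = mex{1} = 0
G(7) = mex{1,0} = 2
G(8) = mex{1,0} = 2
G(9) = mex{0,0} = 1
G(10) = mex{2,1} = 0
G(11) = mex{2,1} = 0
G(12) = mex{1,1} = 0
G(13) = mex{0,0} = 1
G(14) = mex{0,2} = 1
G(15) = mex{0,2} = 1
G(16) = mex{1,1} = 0
G(17) = mex{1,0} = 2
G(18) = mex{1,0} = 2
G(19) = mex{0,0} = 1
G(20) = mex{2,1} = 0
G(21) = mex{2,1} = 0
G(22) = mex{1,1} = 0
G(23) = mex{0,0} = 1
G(24) = mex{0,2} = 1
G(25) = mex{0,2} = 1
G(26) = mex{1,1} = 0
G(27) = mex{1,0} = 2
G(28) = mex{1,0} = 2
P-positions are exactly the n with G(n) = 0.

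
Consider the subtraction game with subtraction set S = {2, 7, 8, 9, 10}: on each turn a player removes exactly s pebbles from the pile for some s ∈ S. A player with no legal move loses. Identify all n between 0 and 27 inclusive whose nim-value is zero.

0, 1, 4, 5, 16, 17, 20, 21

G(0) = 0
G(1) = mex{} = 0
G(2) = mex{0} = 1
G(3) = mex{0} = 1
G(4) = mex{1} = 0
G(5) = mex{1} = 0
G(6) = mex{0} = 1
G(7) = mex{0,0} = 1
G(8) = mex{1,0,0} = 2
G(9) = mex{1,1,0,0} = 2
G(10) = mex{2,1,1,0,0} = 3
G(11) = mex{2,0,1,1,0} = 3
G(12) = mex{3,0,0,1,1} = 2
G(13) = mex{3,1,0,0,1} = 2
G(14) = mex{2,1,1,0,0} = 3
G(15) = mex{2,2,1,1,0} = 3
G(16) = mex{3,2,2,1,1} = 0
G(17) = mex{3,3,2,2,1} = 0
G(18) = mex{0,3,3,2,2} = 1
G(19) = mex{0,2,3,3,2} = 1
G(20) = mex{1,2,2,3,3} = 0
G(21) = mex{1,3,2,2,3} = 0
G(22) = mex{0,3,3,2,2} = 1
G(23) = mex{0,0,3,3,2} = 1
G(24) = mex{1,0,0,3,3} = 2
G(25) = mex{1,1,0,0,3} = 2
G(26) = mex{2,1,1,0,0} = 3
G(27) = mex{2,0,1,1,0} = 3
P-positions are exactly the n with G(n) = 0.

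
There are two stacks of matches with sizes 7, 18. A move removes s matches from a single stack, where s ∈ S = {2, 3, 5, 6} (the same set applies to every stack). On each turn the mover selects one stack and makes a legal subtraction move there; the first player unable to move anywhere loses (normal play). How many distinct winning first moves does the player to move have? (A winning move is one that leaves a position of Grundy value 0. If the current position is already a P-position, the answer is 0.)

All stacks use S = {2, 3, 5, 6}:
n :  0  1  2  3  4  5  6  7  8  9 10 11 12 13 14 15 16 17 18
G :  0  0  1  1  2  2  3  3  0  0  1  1  2  2  3  3  0  0  1
Stack A: G(7) = 3.
Stack B: G(18) = 1.
Combined Grundy value = 3 ⊕ 1 = 2.
A winning move leaves total XOR = 0, i.e. changes one component's Grundy value g to g ⊕ X where X is the current total.
Stack A: need g' = 3⊕2 = 1. Options: 7−2→G=2, 7−3→G=2, 7−5→G=1, 7−6→G=0. Hits: 1.
Stack B: need g' = 1⊕2 = 3. Options: 18−2→G=0, 18−3→G=3, 18−5→G=2, 18−6→G=2. Hits: 1.

2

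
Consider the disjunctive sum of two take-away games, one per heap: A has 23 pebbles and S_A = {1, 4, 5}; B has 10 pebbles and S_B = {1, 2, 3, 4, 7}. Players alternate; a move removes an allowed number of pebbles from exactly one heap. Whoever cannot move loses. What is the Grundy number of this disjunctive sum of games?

Heap A, S = {1, 4, 5}:
n :  0  1  2  3  4  5  6  7  8  9 10 11 12 13 14 15 16 17 18 19 20 21 22 23
G :  0  1  0  1  2  3  2  3  0  1  0  1  2  3  2  3  0  1  0  1  2  3  2  3
G_A(23) = 3.
Heap B, S = {1, 2, 3, 4, 7}:
G(0) = 0
G(1) = mex{0} = 1
G(2) = mex{1,0} = 2
G(3) = mex{2,1,0} = 3
G(4) = mex{3,2,1,0} = 4
G(5) = mex{4,3,2,1} = 0
G(6) = mex{0,4,3,2} = 1
G(7) = mex{1,0,4,3,0} = 2
G(8) = mex{2,1,0,4,1} = 3
G(9) = mex{3,2,1,0,2} = 4
G(10) = mex{4,3,2,1,3} = 0
G_B(10) = 0.
Combined Grundy value = 3 ⊕ 0 = 3.

3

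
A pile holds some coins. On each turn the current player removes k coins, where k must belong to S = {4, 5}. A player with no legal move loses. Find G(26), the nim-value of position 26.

2

n :  0  1  2  3  4  5  6  7  8  9 10 11 12 13 14 15 16 17 18 19 20 21 22 23 24 25 26
G :  0  0  0  0  1  1  1  1  2  0  0  0  0  1  1  1  1  2  0  0  0  0  1  1  1  1  2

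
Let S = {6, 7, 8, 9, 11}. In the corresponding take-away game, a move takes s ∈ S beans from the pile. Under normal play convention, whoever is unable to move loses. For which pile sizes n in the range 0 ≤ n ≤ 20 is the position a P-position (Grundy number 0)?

0, 1, 2, 3, 4, 5, 17, 18, 19, 20

G(0) = 0
G(1) = mex{} = 0
G(2) = mex{} = 0
G(3) = mex{} = 0
G(4) = mex{} = 0
G(5) = mex{} = 0
G(6) = mex{0} = 1
G(7) = mex{0,0} = 1
G(8) = mex{0,0,0} = 1
G(9) = mex{0,0,0,0} = 1
G(10) = mex{0,0,0,0} = 1
G(11) = mex{0,0,0,0,0} = 1
G(12) = mex{1,0,0,0,0} = 2
G(13) = mex{1,1,0,0,0} = 2
G(14) = mex{1,1,1,0,0} = 2
G(15) = mex{1,1,1,1,0} = 2
G(16) = mex{1,1,1,1,0} = 2
G(17) = mex{1,1,1,1,1} = 0
G(18) = mex{2,1,1,1,1} = 0
G(19) = mex{2,2,1,1,1} = 0
G(20) = mex{2,2,2,1,1} = 0
P-positions are exactly the n with G(n) = 0.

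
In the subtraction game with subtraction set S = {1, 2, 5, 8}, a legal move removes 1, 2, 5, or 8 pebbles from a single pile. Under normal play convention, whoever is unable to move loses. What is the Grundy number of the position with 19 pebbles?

G(0) = 0
G(1) = mex{0} = 1
G(2) = mex{1,0} = 2
G(3) = mex{2,1} = 0
G(4) = mex{0,2} = 1
G(5) = mex{1,0,0} = 2
G(6) = mex{2,1,1} = 0
G(7) = mex{0,2,2} = 1
G(8) = mex{1,0,0,0} = 2
G(9) = mex{2,1,1,1} = 0
G(10) = mex{0,2,2,2} = 1
G(11) = mex{1,0,0,0} = 2
G(12) = mex{2,1,1,1} = 0
G(13) = mex{0,2,2,2} = 1
G(14) = mex{1,0,0,0} = 2
G(15) = mex{2,1,1,1} = 0
G(16) = mex{0,2,2,2} = 1
G(17) = mex{1,0,0,0} = 2
G(18) = mex{2,1,1,1} = 0
G(19) = mex{0,2,2,2} = 1

1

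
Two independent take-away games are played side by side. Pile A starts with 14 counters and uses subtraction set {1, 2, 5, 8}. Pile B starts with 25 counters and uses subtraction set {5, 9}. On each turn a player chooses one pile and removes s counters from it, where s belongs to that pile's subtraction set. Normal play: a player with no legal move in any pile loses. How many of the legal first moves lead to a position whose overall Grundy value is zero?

Pile A, S = {1, 2, 5, 8}:
G(0) = 0
G(1) = mex{0} = 1
G(2) = mex{1,0} = 2
G(3) = mex{2,1} = 0
G(4) = mex{0,2} = 1
G(5) = mex{1,0,0} = 2
G(6) = mex{2,1,1} = 0
G(7) = mex{0,2,2} = 1
G(8) = mex{1,0,0,0} = 2
G(9) = mex{2,1,1,1} = 0
G(10) = mex{0,2,2,2} = 1
G(11) = mex{1,0,0,0} = 2
G(12) = mex{2,1,1,1} = 0
G(13) = mex{0,2,2,2} = 1
G(14) = mex{1,0,0,0} = 2
G_A(14) = 2.
Pile B, S = {5, 9}:
G(0) = 0
G(1) = mex{} = 0
G(2) = mex{} = 0
G(3) = mex{} = 0
G(4) = mex{} = 0
G(5) = mex{0} = 1
G(6) = mex{0} = 1
G(7) = mex{0} = 1
G(8) = mex{0} = 1
G(9) = mex{0,0} = 1
G(10) = mex{1,0} = 2
G(11) = mex{1,0} = 2
G(12) = mex{1,0} = 2
G(13) = mex{1,0} = 2
G(14) = mex{1,1} = 0
G(15) = mex{2,1} = 0
G(16) = mex{2,1} = 0
G(17) = mex{2,1} = 0
G(18) = mex{2,1} = 0
G(19) = mex{0,2} = 1
G(20) = mex{0,2} = 1
G(21) = mex{0,2} = 1
G(22) = mex{0,2} = 1
G(23) = mex{0,0} = 1
G(24) = mex{1,0} = 2
G(25) = mex{1,0} = 2
G_B(25) = 2.
Combined Grundy value = 2 ⊕ 2 = 0.
A winning move leaves total XOR = 0, i.e. changes one component's Grundy value g to g ⊕ X where X is the current total.
Pile A: target g' = 2⊕0 = 2, but every legal move changes the Grundy value (mex property), so 0 moves.
Pile B: target g' = 2⊕0 = 2, but every legal move changes the Grundy value (mex property), so 0 moves.

0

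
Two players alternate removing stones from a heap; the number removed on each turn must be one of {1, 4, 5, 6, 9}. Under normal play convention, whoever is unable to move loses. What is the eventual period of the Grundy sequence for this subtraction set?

G(0) = 0
G(1) = mex{0} = 1
G(2) = mex{1} = 0
G(3) = mex{0} = 1
G(4) = mex{1,0} = 2
G(5) = mex{2,1,0} = 3
G(6) = mex{3,0,1,0} = 2
G(7) = mex{2,1,0,1} = 3
G(8) = mex{3,2,1,0} = 4
G(9) = mex{4,3,2,1,0} = 5
G(10) = mex{5,2,3,2,1} = 0
G(11) = mex{0,3,2,3,0} = 1
G(12) = mex{1,4,3,2,1} = 0
G(13) = mex{0,5,4,3,2} = 1
G(14) = mex{1,0,5,4,3} = 2
G(15) = mex{2,1,0,5,2} = 3
G(16) = mex{3,0,1,0,3} = 2
G(17) = mex{2,1,0,1,4} = 3
G(18) = mex{3,2,1,0,5} = 4
G(19) = mex{4,3,2,1,0} = 5
G(20) = mex{5,2,3,2,1} = 0
G(21) = mex{0,3,2,3,0} = 1
G(n+10) = G(n) holds for n = 0,…,8 (a full window of length max(S) = 9), so the sequence is purely periodic with period 10.

10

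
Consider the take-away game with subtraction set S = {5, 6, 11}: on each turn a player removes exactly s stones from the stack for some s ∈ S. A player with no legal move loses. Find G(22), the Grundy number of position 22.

1

n :  0  1  2  3  4  5  6  7  8  9 10 11 12 13 14 15 16 17 18 19 20 21 22
G :  0  0  0  0  0  1  1  1  1  1  2  2  2  2  2  3  0  0  0  0  0  1  1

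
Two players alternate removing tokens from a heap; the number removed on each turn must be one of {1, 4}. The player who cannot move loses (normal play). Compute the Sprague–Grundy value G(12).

n :  0  1  2  3  4  5  6  7  8  9 10 11 12
G :  0  1  0  1  2  0  1  0  1  2  0  1  0

0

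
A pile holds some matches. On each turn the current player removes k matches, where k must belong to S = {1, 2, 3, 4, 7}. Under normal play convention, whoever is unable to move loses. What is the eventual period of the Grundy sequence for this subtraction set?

5

G(0) = 0
G(1) = mex{0} = 1
G(2) = mex{1,0} = 2
G(3) = mex{2,1,0} = 3
G(4) = mex{3,2,1,0} = 4
G(5) = mex{4,3,2,1} = 0
G(6) = mex{0,4,3,2} = 1
G(7) = mex{1,0,4,3,0} = 2
G(8) = mex{2,1,0,4,1} = 3
G(9) = mex{3,2,1,0,2} = 4
G(10) = mex{4,3,2,1,3} = 0
G(11) = mex{0,4,3,2,4} = 1
G(12) = mex{1,0,4,3,0} = 2
G(13) = mex{2,1,0,4,1} = 3
G(14) = mex{3,2,1,0,2} = 4
G(n+5) = G(n) holds for n = 0,…,6 (a full window of length max(S) = 7), so the sequence is purely periodic with period 5.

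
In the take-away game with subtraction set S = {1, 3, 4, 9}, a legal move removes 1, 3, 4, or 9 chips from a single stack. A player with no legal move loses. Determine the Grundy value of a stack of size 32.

G(0) = 0
G(1) = mex{0} = 1
G(2) = mex{1} = 0
G(3) = mex{0,0} = 1
G(4) = mex{1,1,0} = 2
G(5) = mex{2,0,1} = 3
G(6) = mex{3,1,0} = 2
G(7) = mex{2,2,1} = 0
G(8) = mex{0,3,2} = 1
G(9) = mex{1,2,3,0} = 4
G(10) = mex{4,0,2,1} = 3
G(11) = mex{3,1,0,0} = 2
G(12) = mex{2,4,1,1} = 0
G(13) = mex{0,3,4,2} = 1
G(14) = mex{1,2,3,3} = 0
G(15) = mex{0,0,2,2} = 1
G(16) = mex{1,1,0,0} = 2
G(17) = mex{2,0,1,1} = 3
G(18) = mex{3,1,0,4} = 2
G(19) = mex{2,2,1,3} = 0
G(20) = mex{0,3,2,2} = 1
G(21) = mex{1,2,3,0} = 4
G(22) = mex{4,0,2,1} = 3
G(23) = mex{3,1,0,0} = 2
G(24) = mex{2,4,1,1} = 0
G(25) = mex{0,3,4,2} = 1
G(26) = mex{1,2,3,3} = 0
G(27) = mex{0,0,2,2} = 1
G(28) = mex{1,1,0,0} = 2
G(29) = mex{2,0,1,1} = 3
G(30) = mex{3,1,0,4} = 2
G(31) = mex{2,2,1,3} = 0
G(32) = mex{0,3,2,2} = 1

1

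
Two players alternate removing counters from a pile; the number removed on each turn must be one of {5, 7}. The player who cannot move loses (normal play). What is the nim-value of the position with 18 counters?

1

n :  0  1  2  3  4  5  6  7  8  9 10 11 12 13 14 15 16 17 18
G :  0  0  0  0  0  1  1  1  1  1  2  2  0  0  0  0  0  1  1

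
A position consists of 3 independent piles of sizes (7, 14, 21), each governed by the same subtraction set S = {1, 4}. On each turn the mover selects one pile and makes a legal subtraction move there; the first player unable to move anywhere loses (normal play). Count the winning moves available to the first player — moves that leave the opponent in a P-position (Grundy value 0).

1

All piles use S = {1, 4}:
n :  0  1  2  3  4  5  6  7  8  9 10 11 12 13 14 15 16 17 18 19 20 21
G :  0  1  0  1  2  0  1  0  1  2  0  1  0  1  2  0  1  0  1  2  0  1
Pile A: G(7) = 0.
Pile B: G(14) = 2.
Pile C: G(21) = 1.
Combined Grundy value = 0 ⊕ 2 ⊕ 1 = 3.
A winning move leaves total XOR = 0, i.e. changes one component's Grundy value g to g ⊕ X where X is the current total.
Pile A: need g' = 0⊕3 = 3. Options: 7−1→G=1, 7−4→G=1. Hits: 0.
Pile B: need g' = 2⊕3 = 1. Options: 14−1→G=1, 14−4→G=0. Hits: 1.
Pile C: need g' = 1⊕3 = 2. Options: 21−1→G=0, 21−4→G=0. Hits: 0.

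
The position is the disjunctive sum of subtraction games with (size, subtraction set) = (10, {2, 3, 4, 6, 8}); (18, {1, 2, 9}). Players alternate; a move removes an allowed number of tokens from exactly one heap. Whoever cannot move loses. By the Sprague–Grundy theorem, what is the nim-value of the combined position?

Heap A, S = {2, 3, 4, 6, 8}:
n :  0  1  2  3  4  5  6  7  8  9 10
G :  0  0  1  1  2  2  3  3  4  4  0
G_A(10) = 0.
Heap B, S = {1, 2, 9}:
n :  0  1  2  3  4  5  6  7  8  9 10 11 12 13 14 15 16 17 18
G :  0  1  2  0  1  2  0  1  2  3  0  1  2  0  1  2  0  1  2
G_B(18) = 2.
Combined Grundy value = 0 ⊕ 2 = 2.

2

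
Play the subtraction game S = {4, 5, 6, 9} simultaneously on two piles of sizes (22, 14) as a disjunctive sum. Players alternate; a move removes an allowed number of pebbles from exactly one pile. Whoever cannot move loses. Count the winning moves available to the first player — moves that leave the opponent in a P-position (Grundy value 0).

5

All piles use S = {4, 5, 6, 9}:
n :  0  1  2  3  4  5  6  7  8  9 10 11 12 13 14 15 16 17 18 19 20 21 22
G :  0  0  0  0  1  1  1  1  2  2  2  2  3  0  0  0  0  1  1  1  1  2  2
Pile A: G(22) = 2.
Pile B: G(14) = 0.
Combined Grundy value = 2 ⊕ 0 = 2.
A winning move leaves total XOR = 0, i.e. changes one component's Grundy value g to g ⊕ X where X is the current total.
Pile A: need g' = 2⊕2 = 0. Options: 22−4→G=1, 22−5→G=1, 22−6→G=0, 22−9→G=0. Hits: 2.
Pile B: need g' = 0⊕2 = 2. Options: 14−4→G=2, 14−5→G=2, 14−6→G=2, 14−9→G=1. Hits: 3.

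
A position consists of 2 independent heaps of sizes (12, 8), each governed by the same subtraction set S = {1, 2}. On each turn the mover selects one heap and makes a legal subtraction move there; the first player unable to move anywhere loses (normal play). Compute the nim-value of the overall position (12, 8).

2

All heaps use S = {1, 2}:
G(0) = 0
G(1) = mex{0} = 1
G(2) = mex{1,0} = 2
G(3) = mex{2,1} = 0
G(4) = mex{0,2} = 1
G(5) = mex{1,0} = 2
G(6) = mex{2,1} = 0
G(7) = mex{0,2} = 1
G(8) = mex{1,0} = 2
G(9) = mex{2,1} = 0
G(10) = mex{0,2} = 1
G(11) = mex{1,0} = 2
G(12) = mex{2,1} = 0
Heap A: G(12) = 0.
Heap B: G(8) = 2.
Combined Grundy value = 0 ⊕ 2 = 2.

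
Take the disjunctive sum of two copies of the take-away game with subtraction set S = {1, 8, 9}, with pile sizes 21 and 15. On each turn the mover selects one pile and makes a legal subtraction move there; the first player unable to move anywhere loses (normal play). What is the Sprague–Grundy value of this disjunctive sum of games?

2

All piles use S = {1, 8, 9}:
G(0) = 0
G(1) = mex{0} = 1
G(2) = mex{1} = 0
G(3) = mex{0} = 1
G(4) = mex{1} = 0
G(5) = mex{0} = 1
G(6) = mex{1} = 0
G(7) = mex{0} = 1
G(8) = mex{1,0} = 2
G(9) = mex{2,1,0} = 3
G(10) = mex{3,0,1} = 2
G(11) = mex{2,1,0} = 3
G(12) = mex{3,0,1} = 2
G(13) = mex{2,1,0} = 3
G(14) = mex{3,0,1} = 2
G(15) = mex{2,1,0} = 3
G(16) = mex{3,2,1} = 0
G(17) = mex{0,3,2} = 1
G(18) = mex{1,2,3} = 0
G(19) = mex{0,3,2} = 1
G(20) = mex{1,2,3} = 0
G(21) = mex{0,3,2} = 1
Pile A: G(21) = 1.
Pile B: G(15) = 3.
Combined Grundy value = 1 ⊕ 3 = 2.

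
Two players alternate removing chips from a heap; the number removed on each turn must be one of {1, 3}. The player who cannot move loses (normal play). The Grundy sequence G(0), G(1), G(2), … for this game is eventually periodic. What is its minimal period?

2

G(0) = 0
G(1) = mex{0} = 1
G(2) = mex{1} = 0
G(3) = mex{0,0} = 1
G(4) = mex{1,1} = 0
G(5) = mex{0,0} = 1
G(6) = mex{1,1} = 0
G(7) = mex{0,0} = 1
G(8) = mex{1,1} = 0
G(9) = mex{0,0} = 1
G(10) = mex{1,1} = 0
G(11) = mex{0,0} = 1
G(12) = mex{1,1} = 0
G(13) = mex{0,0} = 1
G(14) = mex{1,1} = 0
G(n+2) = G(n) holds for n = 0,…,2 (a full window of length max(S) = 3), so the sequence is purely periodic with period 2.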